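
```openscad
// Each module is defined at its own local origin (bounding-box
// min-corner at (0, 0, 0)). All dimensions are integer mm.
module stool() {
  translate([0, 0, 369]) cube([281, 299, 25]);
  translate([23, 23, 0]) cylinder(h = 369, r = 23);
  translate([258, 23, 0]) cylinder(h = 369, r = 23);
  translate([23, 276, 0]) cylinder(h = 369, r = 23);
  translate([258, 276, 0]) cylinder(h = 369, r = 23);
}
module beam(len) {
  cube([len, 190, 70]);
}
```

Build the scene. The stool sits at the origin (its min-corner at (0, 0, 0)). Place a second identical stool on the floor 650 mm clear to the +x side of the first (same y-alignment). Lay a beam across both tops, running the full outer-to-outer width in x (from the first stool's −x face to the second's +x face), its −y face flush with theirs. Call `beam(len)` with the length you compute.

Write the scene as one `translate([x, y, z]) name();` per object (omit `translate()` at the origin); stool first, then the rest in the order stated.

stool();
translate([931, 0, 0]) stool();
translate([0, 0, 394]) beam(1212);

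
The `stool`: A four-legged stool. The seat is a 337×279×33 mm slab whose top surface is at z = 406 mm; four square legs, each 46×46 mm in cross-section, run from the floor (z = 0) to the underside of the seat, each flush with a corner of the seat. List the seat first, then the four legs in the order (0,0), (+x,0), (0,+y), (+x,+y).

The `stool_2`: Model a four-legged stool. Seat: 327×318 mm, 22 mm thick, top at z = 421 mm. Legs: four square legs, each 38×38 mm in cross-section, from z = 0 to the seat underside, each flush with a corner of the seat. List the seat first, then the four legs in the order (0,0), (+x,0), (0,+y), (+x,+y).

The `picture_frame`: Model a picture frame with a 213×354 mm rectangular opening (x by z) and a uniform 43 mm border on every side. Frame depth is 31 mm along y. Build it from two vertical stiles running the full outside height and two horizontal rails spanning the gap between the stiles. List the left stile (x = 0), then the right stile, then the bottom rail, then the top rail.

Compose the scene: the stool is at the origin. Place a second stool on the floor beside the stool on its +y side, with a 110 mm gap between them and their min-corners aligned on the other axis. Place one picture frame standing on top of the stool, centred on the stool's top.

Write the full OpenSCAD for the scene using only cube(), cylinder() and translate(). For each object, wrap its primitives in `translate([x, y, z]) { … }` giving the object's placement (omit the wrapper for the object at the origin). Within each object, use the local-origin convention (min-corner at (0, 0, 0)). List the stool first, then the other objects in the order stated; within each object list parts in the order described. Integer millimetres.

translate([0, 0, 373]) cube([337, 279, 33]);
cube([46, 46, 373]);
translate([291, 0, 0]) cube([46, 46, 373]);
translate([0, 233, 0]) cube([46, 46, 373]);
translate([291, 233, 0]) cube([46, 46, 373]);
translate([0, 389, 0]) {
  translate([0, 0, 399]) cube([327, 318, 22]);
  cube([38, 38, 399]);
  translate([289, 0, 0]) cube([38, 38, 399]);
  translate([0, 280, 0]) cube([38, 38, 399]);
  translate([289, 280, 0]) cube([38, 38, 399]);
}
translate([19, 124, 406]) {
  cube([43, 31, 440]);
  translate([256, 0, 0]) cube([43, 31, 440]);
  translate([43, 0, 0]) cube([213, 31, 43]);
  translate([43, 0, 397]) cube([213, 31, 43]);
}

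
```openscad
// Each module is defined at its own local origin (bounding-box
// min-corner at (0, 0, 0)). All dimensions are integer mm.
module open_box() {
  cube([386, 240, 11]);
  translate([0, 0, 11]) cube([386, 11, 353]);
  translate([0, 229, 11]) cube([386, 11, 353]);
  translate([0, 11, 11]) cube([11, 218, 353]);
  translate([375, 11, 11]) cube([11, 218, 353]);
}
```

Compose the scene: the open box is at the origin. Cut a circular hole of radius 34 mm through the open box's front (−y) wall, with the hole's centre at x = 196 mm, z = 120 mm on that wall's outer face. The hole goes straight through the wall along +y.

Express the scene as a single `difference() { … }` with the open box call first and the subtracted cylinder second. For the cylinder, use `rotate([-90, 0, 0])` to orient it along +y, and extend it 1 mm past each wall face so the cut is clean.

difference() {
  open_box();
  translate([196, -1, 120]) rotate([-90, 0, 0]) cylinder(h = 13, r = 34);
}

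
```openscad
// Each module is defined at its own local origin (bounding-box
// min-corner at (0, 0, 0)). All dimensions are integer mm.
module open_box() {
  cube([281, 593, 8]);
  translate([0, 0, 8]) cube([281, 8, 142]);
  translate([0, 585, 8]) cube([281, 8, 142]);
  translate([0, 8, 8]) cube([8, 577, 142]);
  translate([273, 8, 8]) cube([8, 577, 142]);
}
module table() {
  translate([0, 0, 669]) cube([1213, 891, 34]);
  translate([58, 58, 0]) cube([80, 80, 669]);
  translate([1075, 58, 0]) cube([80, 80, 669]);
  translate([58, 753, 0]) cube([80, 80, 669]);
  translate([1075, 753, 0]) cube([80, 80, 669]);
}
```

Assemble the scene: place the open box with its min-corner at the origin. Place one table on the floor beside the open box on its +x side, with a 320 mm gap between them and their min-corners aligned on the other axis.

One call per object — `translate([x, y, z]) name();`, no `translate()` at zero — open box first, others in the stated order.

open_box();
translate([601, 0, 0]) table();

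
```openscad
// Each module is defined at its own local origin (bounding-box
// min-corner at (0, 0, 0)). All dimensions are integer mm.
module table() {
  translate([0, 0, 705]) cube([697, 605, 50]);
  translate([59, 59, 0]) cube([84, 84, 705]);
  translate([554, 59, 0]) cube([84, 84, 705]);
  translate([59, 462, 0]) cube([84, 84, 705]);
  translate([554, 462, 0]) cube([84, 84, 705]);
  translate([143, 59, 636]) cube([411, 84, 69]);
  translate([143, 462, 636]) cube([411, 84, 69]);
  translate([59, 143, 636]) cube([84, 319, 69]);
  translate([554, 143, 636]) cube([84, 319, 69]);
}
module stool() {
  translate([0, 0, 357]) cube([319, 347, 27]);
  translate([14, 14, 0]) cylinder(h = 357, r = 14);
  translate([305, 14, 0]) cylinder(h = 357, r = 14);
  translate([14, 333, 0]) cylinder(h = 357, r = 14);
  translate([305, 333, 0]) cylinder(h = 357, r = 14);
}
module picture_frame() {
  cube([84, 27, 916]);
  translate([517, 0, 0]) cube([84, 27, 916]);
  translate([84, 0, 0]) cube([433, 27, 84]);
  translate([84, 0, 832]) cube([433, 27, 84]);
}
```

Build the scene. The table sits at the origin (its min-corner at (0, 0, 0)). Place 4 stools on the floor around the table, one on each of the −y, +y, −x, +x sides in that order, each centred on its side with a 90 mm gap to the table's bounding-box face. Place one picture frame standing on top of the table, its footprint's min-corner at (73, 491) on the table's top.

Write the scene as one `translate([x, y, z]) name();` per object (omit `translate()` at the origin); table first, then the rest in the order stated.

table();
translate([189, -437, 0]) stool();
translate([189, 695, 0]) stool();
translate([-409, 129, 0]) stool();
translate([787, 129, 0]) stool();
translate([73, 491, 755]) picture_frame();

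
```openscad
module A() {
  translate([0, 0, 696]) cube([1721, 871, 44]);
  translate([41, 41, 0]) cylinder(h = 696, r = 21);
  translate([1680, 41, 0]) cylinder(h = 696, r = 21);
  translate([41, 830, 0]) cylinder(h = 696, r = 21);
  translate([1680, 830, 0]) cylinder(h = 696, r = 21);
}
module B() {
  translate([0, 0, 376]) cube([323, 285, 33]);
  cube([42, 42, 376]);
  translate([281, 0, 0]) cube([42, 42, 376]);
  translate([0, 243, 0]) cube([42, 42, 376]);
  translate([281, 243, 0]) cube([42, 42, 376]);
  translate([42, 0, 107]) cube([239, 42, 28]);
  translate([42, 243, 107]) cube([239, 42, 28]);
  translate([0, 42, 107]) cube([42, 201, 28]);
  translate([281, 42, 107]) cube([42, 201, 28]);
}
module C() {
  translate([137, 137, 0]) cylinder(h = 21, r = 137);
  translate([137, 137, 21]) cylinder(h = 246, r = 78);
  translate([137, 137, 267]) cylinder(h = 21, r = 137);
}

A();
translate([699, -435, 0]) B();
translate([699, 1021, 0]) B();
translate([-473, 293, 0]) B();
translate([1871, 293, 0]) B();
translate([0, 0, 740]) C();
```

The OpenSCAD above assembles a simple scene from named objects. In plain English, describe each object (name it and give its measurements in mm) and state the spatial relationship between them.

A is a table with a 1721×871 mm rectangular top, 44 mm thick, top surface at z = 740 mm, supported by four round legs of 42 mm diameter, each leg's bounding box inset 20 mm from the nearest pair of top edges, running from the floor.

B is a four-legged stool. The seat is 323×285 mm, 33 mm thick, top at z = 409 mm. It stands on four square legs, each 42×42 mm in cross-section, from z = 0 to the seat underside, each flush with a corner of the seat. Four stretchers, 42 mm wide and 28 mm tall, connect adjacent legs with their undersides at z = 107 mm, each running between the inner faces of the legs it joins and aligned with the legs' outer faces on the other axis.

C is a spool: two coaxial disc flanges of radius 137 mm and thickness 21 mm, joined by a core cylinder of radius 78 mm and height 246 mm. The lower flange rests on z = 0 and the three cylinders share a vertical axis.

Four stools sit around the table at the −y, +y, −x, +x sides. The spool is on top of the table.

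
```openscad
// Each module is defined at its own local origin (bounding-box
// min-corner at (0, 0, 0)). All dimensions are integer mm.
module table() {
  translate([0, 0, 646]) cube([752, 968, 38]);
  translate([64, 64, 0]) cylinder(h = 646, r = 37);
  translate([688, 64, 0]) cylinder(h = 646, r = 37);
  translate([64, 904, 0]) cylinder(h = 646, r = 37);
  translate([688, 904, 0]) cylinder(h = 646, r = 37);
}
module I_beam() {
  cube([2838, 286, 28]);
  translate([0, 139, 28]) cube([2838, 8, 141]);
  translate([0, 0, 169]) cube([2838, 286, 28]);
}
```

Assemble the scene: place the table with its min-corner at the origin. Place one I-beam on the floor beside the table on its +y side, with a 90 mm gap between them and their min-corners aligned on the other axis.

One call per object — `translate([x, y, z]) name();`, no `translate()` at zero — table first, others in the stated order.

table();
translate([0, 1058, 0]) I_beam();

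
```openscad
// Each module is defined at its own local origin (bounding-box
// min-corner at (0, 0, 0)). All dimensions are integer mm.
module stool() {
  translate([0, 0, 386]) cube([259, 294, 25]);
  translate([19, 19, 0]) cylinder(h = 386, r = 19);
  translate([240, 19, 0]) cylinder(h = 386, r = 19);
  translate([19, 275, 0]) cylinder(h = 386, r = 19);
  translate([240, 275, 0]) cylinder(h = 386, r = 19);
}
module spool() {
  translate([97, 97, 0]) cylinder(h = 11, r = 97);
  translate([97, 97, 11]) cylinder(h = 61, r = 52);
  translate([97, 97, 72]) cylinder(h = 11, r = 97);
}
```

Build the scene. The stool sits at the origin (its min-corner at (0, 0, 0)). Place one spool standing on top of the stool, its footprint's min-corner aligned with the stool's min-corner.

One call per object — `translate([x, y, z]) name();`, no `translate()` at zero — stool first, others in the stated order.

stool();
translate([0, 0, 411]) spool();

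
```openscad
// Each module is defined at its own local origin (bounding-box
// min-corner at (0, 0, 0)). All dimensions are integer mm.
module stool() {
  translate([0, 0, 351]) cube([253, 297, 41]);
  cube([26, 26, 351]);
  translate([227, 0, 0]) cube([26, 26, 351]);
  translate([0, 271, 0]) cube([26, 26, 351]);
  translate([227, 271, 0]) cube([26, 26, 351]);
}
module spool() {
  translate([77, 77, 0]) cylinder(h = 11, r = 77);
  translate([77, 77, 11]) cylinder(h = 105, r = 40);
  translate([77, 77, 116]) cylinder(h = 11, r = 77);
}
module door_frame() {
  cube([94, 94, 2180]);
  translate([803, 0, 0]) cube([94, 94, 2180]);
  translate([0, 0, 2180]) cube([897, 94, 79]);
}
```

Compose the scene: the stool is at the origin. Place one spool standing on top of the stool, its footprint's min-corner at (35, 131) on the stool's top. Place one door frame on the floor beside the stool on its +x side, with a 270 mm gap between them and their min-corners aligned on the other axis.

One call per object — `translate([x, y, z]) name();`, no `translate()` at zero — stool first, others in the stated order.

stool();
translate([35, 131, 392]) spool();
translate([523, 0, 0]) door_frame();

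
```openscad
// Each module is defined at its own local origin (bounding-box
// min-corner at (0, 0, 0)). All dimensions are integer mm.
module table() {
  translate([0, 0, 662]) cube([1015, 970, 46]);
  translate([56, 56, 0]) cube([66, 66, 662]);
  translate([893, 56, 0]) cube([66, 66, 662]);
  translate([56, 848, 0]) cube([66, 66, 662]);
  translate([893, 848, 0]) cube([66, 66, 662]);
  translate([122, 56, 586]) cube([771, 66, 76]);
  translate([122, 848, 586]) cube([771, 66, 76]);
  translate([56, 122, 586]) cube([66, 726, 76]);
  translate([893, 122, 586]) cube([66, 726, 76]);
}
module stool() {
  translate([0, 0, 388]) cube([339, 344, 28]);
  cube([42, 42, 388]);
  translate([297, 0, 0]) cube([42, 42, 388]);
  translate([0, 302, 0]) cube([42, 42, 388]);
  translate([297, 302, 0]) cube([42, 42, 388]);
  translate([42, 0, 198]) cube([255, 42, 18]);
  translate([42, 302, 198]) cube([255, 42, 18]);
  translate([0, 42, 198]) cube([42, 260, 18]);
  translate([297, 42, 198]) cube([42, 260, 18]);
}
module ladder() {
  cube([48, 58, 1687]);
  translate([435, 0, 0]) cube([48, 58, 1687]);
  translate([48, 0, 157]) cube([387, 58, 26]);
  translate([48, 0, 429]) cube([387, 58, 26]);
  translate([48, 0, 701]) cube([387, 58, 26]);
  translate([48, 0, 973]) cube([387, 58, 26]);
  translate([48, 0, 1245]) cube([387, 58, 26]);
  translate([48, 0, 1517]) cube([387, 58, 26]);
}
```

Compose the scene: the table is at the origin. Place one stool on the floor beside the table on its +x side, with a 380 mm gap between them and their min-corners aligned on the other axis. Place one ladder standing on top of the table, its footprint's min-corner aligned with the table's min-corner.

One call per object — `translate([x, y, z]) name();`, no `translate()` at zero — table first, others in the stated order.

table();
translate([1395, 0, 0]) stool();
translate([0, 0, 708]) ladder();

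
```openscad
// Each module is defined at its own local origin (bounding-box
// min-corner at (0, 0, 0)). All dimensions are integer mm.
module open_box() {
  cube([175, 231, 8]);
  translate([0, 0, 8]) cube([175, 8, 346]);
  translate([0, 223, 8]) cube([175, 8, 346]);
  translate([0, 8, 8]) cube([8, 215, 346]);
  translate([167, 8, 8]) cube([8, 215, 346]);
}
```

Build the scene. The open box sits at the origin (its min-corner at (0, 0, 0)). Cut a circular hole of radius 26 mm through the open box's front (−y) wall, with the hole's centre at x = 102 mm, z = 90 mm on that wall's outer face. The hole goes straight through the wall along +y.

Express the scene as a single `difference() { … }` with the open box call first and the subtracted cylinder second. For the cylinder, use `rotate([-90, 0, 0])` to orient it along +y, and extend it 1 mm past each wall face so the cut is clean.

difference() {
  open_box();
  translate([102, -1, 90]) rotate([-90, 0, 0]) cylinder(h = 10, r = 26);
}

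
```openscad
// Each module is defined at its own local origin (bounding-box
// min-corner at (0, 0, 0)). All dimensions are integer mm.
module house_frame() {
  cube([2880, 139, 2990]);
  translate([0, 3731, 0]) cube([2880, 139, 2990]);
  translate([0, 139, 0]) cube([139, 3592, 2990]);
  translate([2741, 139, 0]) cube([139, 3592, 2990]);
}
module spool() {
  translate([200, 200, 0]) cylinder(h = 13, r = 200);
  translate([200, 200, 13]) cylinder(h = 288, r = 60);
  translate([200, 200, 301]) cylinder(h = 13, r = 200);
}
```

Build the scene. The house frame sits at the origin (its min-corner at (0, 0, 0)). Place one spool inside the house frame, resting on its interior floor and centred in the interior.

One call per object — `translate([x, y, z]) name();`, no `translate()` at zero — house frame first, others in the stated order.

house_frame();
translate([1240, 1735, 0]) spool();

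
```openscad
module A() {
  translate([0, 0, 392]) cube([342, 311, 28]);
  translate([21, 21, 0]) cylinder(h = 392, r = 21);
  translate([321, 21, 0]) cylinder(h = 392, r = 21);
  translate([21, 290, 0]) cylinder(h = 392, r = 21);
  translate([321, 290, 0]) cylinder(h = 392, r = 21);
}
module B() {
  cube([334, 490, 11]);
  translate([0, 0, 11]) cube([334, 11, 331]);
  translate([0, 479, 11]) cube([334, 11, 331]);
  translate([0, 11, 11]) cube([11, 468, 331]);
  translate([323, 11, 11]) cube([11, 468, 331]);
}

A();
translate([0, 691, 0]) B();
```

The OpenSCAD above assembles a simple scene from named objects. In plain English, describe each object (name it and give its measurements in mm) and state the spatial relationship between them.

A is a simple wooden stool: a rectangular seat 342 mm (x) by 311 mm (y), 28 mm thick, top face at z = 420 mm, on four round legs, each 42 mm in diameter. The legs rest on z = 0, each leg's axis is inset half a diameter from the nearest pair of seat edges (so the leg's bounding box is flush with the corner).

B is an open-topped rectangular box: outside dimensions 334×490×342 mm, with a uniform wall and base thickness of 11 mm. The base is a full 334×490 slab on the floor; four walls sit on top of the base. The front and back walls (the −y and +y sides) span the full width; the two side walls fit between them.

The open box is on the floor beside the stool on its +y side.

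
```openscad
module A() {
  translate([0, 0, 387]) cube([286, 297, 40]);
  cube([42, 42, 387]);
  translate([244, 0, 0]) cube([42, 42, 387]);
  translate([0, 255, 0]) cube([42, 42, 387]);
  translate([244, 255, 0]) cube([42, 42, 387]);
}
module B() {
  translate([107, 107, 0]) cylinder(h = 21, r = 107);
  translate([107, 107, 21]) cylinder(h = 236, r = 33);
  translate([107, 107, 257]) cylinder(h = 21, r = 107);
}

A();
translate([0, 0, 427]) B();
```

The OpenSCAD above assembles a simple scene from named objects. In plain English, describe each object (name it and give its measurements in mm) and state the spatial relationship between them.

A is a four-legged stool. The seat is 286×297 mm, 40 mm thick, top at z = 427 mm. It stands on four square legs, each 42×42 mm in cross-section, from z = 0 to the seat underside, each flush with a corner of the seat.

B is a spool: two coaxial disc flanges of radius 107 mm and thickness 21 mm, joined by a core cylinder of radius 33 mm and height 236 mm. The lower flange rests on z = 0 and the three cylinders share a vertical axis.

The spool is on top of the stool.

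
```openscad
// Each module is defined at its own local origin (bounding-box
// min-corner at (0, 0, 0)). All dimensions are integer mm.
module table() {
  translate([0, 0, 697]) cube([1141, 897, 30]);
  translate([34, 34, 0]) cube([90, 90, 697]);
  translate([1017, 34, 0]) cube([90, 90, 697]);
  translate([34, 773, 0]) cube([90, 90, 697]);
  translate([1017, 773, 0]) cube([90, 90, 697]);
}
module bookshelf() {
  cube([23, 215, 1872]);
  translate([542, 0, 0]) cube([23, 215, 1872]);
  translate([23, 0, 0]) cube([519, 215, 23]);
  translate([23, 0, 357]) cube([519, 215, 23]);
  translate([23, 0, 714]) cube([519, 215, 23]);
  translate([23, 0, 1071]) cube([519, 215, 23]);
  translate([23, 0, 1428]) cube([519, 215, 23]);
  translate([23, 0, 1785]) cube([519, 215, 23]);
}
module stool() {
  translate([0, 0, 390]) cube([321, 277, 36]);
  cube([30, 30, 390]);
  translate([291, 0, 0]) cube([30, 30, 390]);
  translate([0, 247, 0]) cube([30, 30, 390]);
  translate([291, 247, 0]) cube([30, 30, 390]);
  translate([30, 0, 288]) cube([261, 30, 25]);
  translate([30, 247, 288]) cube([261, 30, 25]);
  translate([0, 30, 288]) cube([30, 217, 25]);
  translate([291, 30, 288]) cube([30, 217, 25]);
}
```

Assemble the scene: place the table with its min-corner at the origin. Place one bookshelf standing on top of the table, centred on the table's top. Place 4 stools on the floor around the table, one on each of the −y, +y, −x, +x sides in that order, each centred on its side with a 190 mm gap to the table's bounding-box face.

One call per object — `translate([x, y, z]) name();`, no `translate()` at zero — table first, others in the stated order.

table();
translate([288, 341, 727]) bookshelf();
translate([410, -467, 0]) stool();
translate([410, 1087, 0]) stool();
translate([-511, 310, 0]) stool();
translate([1331, 310, 0]) stool();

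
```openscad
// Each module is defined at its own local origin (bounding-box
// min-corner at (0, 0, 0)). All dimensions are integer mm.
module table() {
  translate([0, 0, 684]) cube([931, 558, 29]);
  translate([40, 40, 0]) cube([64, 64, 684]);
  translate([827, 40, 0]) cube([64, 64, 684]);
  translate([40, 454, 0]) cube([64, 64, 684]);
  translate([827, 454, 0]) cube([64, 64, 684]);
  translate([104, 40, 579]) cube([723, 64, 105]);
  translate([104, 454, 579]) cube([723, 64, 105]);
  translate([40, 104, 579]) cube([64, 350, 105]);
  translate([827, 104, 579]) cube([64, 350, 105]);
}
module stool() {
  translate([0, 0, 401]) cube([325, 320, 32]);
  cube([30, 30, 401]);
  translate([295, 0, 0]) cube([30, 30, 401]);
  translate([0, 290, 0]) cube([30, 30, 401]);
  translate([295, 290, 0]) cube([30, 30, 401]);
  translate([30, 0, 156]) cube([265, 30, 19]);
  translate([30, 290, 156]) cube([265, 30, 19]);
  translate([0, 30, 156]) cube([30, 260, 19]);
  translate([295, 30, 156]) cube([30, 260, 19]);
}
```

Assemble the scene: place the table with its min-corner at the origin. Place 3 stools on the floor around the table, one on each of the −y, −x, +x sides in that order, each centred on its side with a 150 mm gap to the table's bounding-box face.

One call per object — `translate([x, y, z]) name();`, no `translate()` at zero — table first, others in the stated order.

table();
translate([303, -470, 0]) stool();
translate([-475, 119, 0]) stool();
translate([1081, 119, 0]) stool();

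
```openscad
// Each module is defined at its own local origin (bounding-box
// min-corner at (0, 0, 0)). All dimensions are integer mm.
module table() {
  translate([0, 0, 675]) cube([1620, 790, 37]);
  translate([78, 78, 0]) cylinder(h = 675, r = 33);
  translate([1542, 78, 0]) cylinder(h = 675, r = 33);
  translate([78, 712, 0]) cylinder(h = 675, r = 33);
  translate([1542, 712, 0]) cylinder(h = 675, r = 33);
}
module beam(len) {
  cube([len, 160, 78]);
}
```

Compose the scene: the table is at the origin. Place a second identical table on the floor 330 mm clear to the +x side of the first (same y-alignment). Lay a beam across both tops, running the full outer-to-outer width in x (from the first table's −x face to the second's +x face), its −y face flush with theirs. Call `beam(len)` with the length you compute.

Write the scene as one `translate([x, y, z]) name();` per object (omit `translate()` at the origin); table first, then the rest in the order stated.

table();
translate([1950, 0, 0]) table();
translate([0, 0, 712]) beam(3570);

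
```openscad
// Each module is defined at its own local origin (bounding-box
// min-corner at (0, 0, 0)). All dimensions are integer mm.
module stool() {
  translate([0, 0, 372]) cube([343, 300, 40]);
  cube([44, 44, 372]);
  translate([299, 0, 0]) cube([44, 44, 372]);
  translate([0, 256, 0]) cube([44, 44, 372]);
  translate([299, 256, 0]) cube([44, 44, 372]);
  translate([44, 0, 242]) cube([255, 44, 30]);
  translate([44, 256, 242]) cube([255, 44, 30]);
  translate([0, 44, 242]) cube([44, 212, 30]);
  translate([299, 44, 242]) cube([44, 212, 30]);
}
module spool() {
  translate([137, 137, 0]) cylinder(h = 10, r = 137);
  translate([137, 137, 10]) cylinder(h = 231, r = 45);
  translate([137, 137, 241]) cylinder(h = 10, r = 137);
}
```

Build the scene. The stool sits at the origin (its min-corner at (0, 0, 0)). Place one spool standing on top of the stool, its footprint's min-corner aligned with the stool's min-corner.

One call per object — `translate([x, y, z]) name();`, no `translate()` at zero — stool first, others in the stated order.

stool();
translate([0, 0, 412]) spool();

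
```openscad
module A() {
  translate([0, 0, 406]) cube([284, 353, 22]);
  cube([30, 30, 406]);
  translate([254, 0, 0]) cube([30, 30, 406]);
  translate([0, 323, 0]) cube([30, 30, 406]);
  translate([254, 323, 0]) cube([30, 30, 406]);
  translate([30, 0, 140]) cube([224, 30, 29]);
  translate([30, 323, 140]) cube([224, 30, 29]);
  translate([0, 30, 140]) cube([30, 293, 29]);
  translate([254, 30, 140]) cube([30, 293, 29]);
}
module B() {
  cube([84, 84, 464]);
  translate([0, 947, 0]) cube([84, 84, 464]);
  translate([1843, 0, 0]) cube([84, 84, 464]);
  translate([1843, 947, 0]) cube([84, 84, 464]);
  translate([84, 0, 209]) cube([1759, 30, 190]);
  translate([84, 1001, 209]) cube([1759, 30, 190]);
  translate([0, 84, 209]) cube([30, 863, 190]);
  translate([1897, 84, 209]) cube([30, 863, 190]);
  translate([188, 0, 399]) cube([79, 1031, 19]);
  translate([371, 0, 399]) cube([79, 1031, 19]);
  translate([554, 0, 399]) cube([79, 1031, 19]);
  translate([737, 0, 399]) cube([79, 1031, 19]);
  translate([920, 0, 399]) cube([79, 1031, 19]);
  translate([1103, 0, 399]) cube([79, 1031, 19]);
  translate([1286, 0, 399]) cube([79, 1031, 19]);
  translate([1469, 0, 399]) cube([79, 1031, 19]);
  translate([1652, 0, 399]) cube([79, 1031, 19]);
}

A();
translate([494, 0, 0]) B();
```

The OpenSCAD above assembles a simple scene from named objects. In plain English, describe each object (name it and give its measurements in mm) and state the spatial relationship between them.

A is a simple wooden stool: a rectangular seat 284 mm (x) by 353 mm (y), 22 mm thick, top face at z = 428 mm, on four square legs, each 30×30 mm in cross-section. The legs rest on z = 0, each flush with a corner of the seat. Four stretchers, 30 mm wide and 29 mm tall, connect adjacent legs with their undersides at z = 140 mm, each running between the inner faces of the legs it joins and aligned with the legs' outer faces on the other axis.

B is a bed frame 1927 mm long (x) by 1031 mm wide (y). Four 84×84 mm corner posts, 464 mm tall, at the corners of the footprint. Four rails of 30 mm thickness and 190 mm height run between adjacent posts with their undersides at z = 209 mm, their outer faces flush with the outside of the frame (the two x-running rails run between the posts' inner faces; the two y-running rails run between the posts' inner faces). 9 slats, each 79 mm wide (x) and 19 mm thick, lie across the top of the two x-running rails, running the full 1031 mm width of the frame in y; the slats are evenly spaced along x between the inner faces of the end posts with equal gaps (rounded down to the nearest mm) at the −x end and between each pair — any rounding remainder accumulates at the +x end.

The bed frame is on the floor beside the stool on its +x side.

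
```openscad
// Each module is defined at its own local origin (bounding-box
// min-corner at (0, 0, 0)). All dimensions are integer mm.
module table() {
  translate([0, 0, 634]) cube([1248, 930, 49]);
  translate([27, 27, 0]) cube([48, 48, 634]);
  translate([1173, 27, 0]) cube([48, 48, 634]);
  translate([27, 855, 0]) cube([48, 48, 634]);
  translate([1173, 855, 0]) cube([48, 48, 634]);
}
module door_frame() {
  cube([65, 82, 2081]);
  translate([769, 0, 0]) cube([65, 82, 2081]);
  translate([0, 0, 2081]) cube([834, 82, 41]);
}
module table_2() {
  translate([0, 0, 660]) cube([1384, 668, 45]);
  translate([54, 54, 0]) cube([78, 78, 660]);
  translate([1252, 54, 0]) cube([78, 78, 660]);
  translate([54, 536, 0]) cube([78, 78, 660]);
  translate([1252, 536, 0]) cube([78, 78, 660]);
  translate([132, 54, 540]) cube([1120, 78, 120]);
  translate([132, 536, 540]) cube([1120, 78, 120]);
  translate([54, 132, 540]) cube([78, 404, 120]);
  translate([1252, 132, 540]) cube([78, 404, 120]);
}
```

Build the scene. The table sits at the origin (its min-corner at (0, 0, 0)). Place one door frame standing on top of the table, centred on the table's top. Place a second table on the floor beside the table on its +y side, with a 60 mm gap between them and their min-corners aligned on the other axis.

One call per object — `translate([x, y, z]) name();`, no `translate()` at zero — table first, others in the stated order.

table();
translate([207, 424, 683]) door_frame();
translate([0, 990, 0]) table_2();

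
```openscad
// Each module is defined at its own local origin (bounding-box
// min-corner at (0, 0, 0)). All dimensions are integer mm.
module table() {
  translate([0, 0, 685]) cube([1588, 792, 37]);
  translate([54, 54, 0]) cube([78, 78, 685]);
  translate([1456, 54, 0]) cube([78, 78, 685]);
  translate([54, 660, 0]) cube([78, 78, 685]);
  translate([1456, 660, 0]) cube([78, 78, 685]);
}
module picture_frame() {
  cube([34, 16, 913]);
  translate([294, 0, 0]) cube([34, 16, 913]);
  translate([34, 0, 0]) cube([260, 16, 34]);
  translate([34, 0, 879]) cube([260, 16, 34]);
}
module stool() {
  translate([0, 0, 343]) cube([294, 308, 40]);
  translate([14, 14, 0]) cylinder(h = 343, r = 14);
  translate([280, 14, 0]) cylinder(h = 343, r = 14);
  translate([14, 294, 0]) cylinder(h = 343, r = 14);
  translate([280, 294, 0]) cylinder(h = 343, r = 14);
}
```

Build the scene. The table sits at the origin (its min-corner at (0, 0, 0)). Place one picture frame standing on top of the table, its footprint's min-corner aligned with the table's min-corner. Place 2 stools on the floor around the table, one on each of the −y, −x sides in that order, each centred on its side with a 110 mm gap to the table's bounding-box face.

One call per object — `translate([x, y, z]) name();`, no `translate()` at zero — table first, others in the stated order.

table();
translate([0, 0, 722]) picture_frame();
translate([647, -418, 0]) stool();
translate([-404, 242, 0]) stool();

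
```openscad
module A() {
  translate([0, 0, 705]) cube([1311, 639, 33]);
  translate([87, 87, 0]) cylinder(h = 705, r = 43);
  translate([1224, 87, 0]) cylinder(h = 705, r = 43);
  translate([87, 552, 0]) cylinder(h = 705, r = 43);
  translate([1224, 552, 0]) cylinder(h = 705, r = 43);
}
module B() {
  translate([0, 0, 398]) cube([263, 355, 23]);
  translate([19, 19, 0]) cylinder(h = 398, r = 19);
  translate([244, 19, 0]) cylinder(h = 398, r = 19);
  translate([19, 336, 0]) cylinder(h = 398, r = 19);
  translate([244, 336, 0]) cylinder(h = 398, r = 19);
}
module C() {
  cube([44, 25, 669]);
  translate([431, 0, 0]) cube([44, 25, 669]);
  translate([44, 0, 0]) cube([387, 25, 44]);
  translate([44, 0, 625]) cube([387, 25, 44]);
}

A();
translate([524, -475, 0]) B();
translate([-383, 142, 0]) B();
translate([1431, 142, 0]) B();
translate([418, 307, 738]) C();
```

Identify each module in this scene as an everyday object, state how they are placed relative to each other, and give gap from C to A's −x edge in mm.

A is a table. B is a stool. C is a picture frame. Three stools sit around the table at the −y, −x, +x sides. The picture frame is on top of the table, centred. The gap from the picture frame to the table's −x edge is 418 mm.

The picture frame's min-x is at 418; the table's min-x is 0; gap = 418 mm.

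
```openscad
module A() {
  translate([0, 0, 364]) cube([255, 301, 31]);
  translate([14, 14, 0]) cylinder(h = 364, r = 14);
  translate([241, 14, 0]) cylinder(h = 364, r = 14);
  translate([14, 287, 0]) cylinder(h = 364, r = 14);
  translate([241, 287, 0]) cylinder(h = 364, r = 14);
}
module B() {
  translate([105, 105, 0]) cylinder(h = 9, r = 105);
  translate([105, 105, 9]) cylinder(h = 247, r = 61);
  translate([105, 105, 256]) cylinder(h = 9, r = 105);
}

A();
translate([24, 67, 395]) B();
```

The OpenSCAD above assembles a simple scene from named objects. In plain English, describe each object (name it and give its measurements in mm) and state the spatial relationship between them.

A is a four-legged stool. The seat is a 255×301×31 mm slab whose top surface is at z = 395 mm; four round legs, each 28 mm in diameter, run from the floor (z = 0) to the underside of the seat, each leg's axis is inset half a diameter from the nearest pair of seat edges (so the leg's bounding box is flush with the corner).

B is a spool: two coaxial disc flanges of radius 105 mm and thickness 9 mm, joined by a core cylinder of radius 61 mm and height 247 mm. The lower flange rests on z = 0 and the three cylinders share a vertical axis.

The spool is on top of the stool.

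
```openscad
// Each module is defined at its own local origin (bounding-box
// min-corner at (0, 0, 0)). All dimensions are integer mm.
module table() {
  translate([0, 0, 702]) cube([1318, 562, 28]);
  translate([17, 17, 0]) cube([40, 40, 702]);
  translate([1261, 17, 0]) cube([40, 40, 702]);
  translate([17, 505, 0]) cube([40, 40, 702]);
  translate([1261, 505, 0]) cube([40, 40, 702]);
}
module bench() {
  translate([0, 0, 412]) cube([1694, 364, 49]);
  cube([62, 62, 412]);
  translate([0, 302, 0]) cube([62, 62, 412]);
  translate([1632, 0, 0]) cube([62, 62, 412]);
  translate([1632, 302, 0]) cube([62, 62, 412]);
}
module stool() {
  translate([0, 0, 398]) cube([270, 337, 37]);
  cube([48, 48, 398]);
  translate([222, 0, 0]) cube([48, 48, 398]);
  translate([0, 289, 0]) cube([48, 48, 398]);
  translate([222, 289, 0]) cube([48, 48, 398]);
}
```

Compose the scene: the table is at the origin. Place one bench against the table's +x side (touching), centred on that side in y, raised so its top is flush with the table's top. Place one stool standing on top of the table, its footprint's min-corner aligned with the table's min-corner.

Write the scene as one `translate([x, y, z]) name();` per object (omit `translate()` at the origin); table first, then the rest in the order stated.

table();
translate([1318, 99, 269]) bench();
translate([0, 0, 730]) stool();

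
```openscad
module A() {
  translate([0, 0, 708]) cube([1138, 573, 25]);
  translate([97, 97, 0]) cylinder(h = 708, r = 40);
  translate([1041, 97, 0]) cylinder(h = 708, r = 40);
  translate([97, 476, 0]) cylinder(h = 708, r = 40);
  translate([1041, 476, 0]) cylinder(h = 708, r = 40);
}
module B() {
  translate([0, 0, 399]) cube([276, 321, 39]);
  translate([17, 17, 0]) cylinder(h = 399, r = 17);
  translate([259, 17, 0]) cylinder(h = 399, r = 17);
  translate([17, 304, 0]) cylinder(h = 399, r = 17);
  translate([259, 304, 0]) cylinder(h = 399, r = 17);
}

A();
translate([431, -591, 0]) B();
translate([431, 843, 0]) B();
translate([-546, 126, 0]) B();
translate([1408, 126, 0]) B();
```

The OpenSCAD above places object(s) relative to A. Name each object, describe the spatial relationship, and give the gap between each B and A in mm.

A is a table. B is a stool. Four stools sit around the table at the −y, +y, −x, +x sides. The gap between each stool and the table is 270 mm.

Each stool's nearest face is 270 mm from the table's bounding box.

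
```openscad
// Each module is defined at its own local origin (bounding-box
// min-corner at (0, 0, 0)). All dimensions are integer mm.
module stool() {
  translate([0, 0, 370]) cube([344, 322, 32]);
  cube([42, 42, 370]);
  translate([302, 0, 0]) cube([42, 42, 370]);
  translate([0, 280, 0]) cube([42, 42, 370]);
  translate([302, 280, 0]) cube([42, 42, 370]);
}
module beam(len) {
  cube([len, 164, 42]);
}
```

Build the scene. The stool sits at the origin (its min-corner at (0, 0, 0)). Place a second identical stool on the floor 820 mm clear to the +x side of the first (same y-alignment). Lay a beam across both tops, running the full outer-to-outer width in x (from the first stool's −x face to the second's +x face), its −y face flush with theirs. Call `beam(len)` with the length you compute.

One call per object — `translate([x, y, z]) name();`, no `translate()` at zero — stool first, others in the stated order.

stool();
translate([1164, 0, 0]) stool();
translate([0, 0, 402]) beam(1508);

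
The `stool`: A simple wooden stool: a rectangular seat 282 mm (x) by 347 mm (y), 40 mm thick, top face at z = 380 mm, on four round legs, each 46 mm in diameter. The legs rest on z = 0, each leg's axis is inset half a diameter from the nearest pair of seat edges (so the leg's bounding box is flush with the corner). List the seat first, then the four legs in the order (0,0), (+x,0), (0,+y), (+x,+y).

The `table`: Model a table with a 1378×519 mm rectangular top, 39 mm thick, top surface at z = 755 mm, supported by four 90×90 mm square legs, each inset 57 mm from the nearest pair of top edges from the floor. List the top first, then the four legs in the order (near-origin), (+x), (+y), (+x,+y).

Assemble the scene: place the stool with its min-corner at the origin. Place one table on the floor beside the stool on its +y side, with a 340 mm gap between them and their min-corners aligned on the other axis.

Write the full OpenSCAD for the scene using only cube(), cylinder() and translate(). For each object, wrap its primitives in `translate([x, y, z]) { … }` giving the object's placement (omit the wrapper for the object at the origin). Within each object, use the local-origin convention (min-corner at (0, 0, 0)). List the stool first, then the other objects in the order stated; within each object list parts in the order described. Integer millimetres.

translate([0, 0, 340]) cube([282, 347, 40]);
translate([23, 23, 0]) cylinder(h = 340, r = 23);
translate([259, 23, 0]) cylinder(h = 340, r = 23);
translate([23, 324, 0]) cylinder(h = 340, r = 23);
translate([259, 324, 0]) cylinder(h = 340, r = 23);
translate([0, 687, 0]) {
  translate([0, 0, 716]) cube([1378, 519, 39]);
  translate([57, 57, 0]) cube([90, 90, 716]);
  translate([1231, 57, 0]) cube([90, 90, 716]);
  translate([57, 372, 0]) cube([90, 90, 716]);
  translate([1231, 372, 0]) cube([90, 90, 716]);
}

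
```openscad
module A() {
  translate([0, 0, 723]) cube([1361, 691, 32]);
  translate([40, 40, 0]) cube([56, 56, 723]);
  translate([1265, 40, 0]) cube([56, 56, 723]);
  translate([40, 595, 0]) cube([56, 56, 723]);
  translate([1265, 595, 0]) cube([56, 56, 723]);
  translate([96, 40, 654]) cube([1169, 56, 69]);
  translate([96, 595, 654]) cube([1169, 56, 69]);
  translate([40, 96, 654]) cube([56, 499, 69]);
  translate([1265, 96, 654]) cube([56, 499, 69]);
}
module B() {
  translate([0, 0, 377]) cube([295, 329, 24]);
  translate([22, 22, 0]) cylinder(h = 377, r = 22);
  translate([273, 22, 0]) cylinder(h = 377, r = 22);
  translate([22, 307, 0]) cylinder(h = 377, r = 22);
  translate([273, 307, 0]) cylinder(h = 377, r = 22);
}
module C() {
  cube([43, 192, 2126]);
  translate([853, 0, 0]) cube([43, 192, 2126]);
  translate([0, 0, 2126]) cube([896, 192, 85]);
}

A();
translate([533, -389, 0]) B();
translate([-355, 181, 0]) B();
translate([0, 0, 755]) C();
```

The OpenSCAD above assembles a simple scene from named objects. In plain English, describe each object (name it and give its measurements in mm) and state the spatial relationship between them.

A is a table: top 1361 mm (x) × 691 mm (y), 32 mm thick, upper face at z = 755 mm, on four 56×56 mm square legs, each inset 40 mm from the nearest pair of top edges, running from z = 0 to the bottom of the top. Four apron rails, 56 mm thick and 69 mm tall, run between adjacent legs with their top edges flush with the underside of the top and their outer faces flush with the legs' outer faces.

B is a simple wooden stool: a rectangular seat 295 mm (x) by 329 mm (y), 24 mm thick, top face at z = 401 mm, on four round legs, each 44 mm in diameter. The legs rest on z = 0, each leg's axis is inset half a diameter from the nearest pair of seat edges (so the leg's bounding box is flush with the corner).

C is a door frame. The clear opening is 810 mm wide and 2126 mm high. Two 43 mm wide jambs, 192 mm deep, stand either side of the opening from the floor to the top of the opening. A 85 mm thick head sits across the top of both jambs, spanning the full outside width of the frame.

Two stools sit around the table at the −y, −x sides. The door frame is on top of the table.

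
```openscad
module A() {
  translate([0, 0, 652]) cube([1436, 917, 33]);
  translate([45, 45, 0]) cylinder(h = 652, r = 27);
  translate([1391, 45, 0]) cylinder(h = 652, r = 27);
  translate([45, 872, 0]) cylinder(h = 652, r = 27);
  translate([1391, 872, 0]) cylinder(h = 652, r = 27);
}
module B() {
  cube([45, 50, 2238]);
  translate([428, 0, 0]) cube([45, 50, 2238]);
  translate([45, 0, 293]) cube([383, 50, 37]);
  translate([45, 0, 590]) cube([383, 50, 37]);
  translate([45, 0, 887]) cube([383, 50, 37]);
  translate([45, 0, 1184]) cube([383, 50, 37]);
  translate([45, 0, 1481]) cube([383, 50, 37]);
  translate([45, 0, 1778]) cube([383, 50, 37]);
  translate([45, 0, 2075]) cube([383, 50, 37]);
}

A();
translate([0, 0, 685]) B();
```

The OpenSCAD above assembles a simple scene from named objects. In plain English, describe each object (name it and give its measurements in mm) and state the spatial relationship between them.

A is a table with a 1436×917 mm rectangular top, 33 mm thick, top surface at z = 685 mm, supported by four round legs of 54 mm diameter, each leg's bounding box inset 18 mm from the nearest pair of top edges, running from the floor.

B is a wooden ladder with two side rails of 45×50 mm section and 2238 mm height, set 473 mm apart overall. Between them run 7 rectangular rungs (50 mm deep, 37 mm thick), front faces flush with the rails' −y face. The bottom of the first rung is 293 mm above the floor and each subsequent rung is 297 mm higher than the one below.

The ladder is on top of the table.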